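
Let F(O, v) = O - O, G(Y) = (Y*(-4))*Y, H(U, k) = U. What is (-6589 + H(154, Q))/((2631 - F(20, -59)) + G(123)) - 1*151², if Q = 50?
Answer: -87988630/3859 ≈ -22801.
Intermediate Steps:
G(Y) = -4*Y² (G(Y) = (-4*Y)*Y = -4*Y²)
F(O, v) = 0
(-6589 + H(154, Q))/((2631 - F(20, -59)) + G(123)) - 1*151² = (-6589 + 154)/((2631 - 1*0) - 4*123²) - 1*151² = -6435/((2631 + 0) - 4*15129) - 1*22801 = -6435/(2631 - 60516) - 22801 = -6435/(-57885) - 22801 = -6435*(-1/57885) - 22801 = 429/3859 - 22801 = -87988630/3859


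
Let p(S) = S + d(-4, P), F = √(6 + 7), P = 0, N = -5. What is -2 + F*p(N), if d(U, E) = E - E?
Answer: -2 - 5*√13 ≈ -20.028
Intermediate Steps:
d(U, E) = 0
F = √13 ≈ 3.6056
p(S) = S (p(S) = S + 0 = S)
-2 + F*p(N) = -2 + √13*(-5) = -2 - 5*√13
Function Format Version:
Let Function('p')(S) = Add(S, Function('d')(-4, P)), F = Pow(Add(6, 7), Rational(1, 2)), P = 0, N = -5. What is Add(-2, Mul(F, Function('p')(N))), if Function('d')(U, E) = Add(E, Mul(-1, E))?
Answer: Add(-2, Mul(-5, Pow(13, Rational(1, 2)))) ≈ -20.028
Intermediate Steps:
Function('d')(U, E) = 0
F = Pow(13, Rational(1, 2)) ≈ 3.6056
Function('p')(S) = S (Function('p')(S) = Add(S, 0) = S)
Add(-2, Mul(F, Function('p')(N))) = Add(-2, Mul(Pow(13, Rational(1, 2)), -5)) = Add(-2, Mul(-5, Pow(13, Rational(1, 2))))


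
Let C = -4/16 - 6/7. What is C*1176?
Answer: -1302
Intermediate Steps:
C = -31/28 (C = -4*1/16 - 6*⅐ = -¼ - 6/7 = -31/28 ≈ -1.1071)
C*1176 = -31/28*1176 = -1302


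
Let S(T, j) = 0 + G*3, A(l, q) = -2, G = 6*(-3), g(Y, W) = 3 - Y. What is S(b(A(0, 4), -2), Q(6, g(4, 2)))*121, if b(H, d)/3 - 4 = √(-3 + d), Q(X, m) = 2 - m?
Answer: -6534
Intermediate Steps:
G = -18
b(H, d) = 12 + 3*√(-3 + d)
S(T, j) = -54 (S(T, j) = 0 - 18*3 = 0 - 54 = -54)
S(b(A(0, 4), -2), Q(6, g(4, 2)))*121 = -54*121 = -6534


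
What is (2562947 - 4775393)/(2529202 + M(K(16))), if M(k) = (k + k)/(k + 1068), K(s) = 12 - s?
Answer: -98085106/112127955 ≈ -0.87476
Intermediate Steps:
M(k) = 2*k/(1068 + k) (M(k) = (2*k)/(1068 + k) = 2*k/(1068 + k))
(2562947 - 4775393)/(2529202 + M(K(16))) = (2562947 - 4775393)/(2529202 + 2*(12 - 1*16)/(1068 + (12 - 1*16))) = -2212446/(2529202 + 2*(12 - 16)/(1068 + (12 - 16))) = -2212446/(2529202 + 2*(-4)/(1068 - 4)) = -2212446/(2529202 + 2*(-4)/1064) = -2212446/(2529202 + 2*(-4)*(1/1064)) = -2212446/(2529202 - 1/133) = -2212446/336383865/133 = -2212446*133/336383865 = -98085106/112127955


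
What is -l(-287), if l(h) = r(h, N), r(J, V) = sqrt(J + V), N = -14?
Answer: -I*sqrt(301) ≈ -17.349*I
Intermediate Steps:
l(h) = sqrt(-14 + h) (l(h) = sqrt(h - 14) = sqrt(-14 + h))
-l(-287) = -sqrt(-14 - 287) = -sqrt(-301) = -I*sqrt(301)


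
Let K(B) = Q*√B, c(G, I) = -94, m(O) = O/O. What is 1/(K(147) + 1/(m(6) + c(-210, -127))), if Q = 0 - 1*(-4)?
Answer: 93/20342447 + 242172*√3/20342447 ≈ 0.020624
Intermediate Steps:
m(O) = 1
Q = 4 (Q = 0 + 4 = 4)
K(B) = 4*√B
1/(K(147) + 1/(m(6) + c(-210, -127))) = 1/(4*√147 + 1/(1 - 94)) = 1/(4*(7*√3) + 1/(-93)) = 1/(28*√3 - 1/93) = 1/(-1/93 + 28*√3)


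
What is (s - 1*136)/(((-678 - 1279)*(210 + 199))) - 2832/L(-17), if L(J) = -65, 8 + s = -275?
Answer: 2266796851/52026845 ≈ 43.570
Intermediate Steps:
s = -283 (s = -8 - 275 = -283)
(s - 1*136)/(((-678 - 1279)*(210 + 199))) - 2832/L(-17) = (-283 - 1*136)/(((-678 - 1279)*(210 + 199))) - 2832/(-65) = (-283 - 136)/((-1957*409)) - 2832*(-1/65) = -419/(-800413) + 2832/65 = -419*(-1/800413) + 2832/65 = 419/800413 + 2832/65 = 2266796851/52026845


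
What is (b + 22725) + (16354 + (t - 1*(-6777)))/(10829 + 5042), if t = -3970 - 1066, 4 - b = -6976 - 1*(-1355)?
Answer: 449960945/15871 ≈ 28351.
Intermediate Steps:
b = 5625 (b = 4 - (-6976 - 1*(-1355)) = 4 - (-6976 + 1355) = 4 - 1*(-5621) = 4 + 5621 = 5625)
t = -5036
(b + 22725) + (16354 + (t - 1*(-6777)))/(10829 + 5042) = (5625 + 22725) + (16354 + (-5036 - 1*(-6777)))/(10829 + 5042) = 28350 + (16354 + (-5036 + 6777))/15871 = 28350 + (16354 + 1741)*(1/15871) = 28350 + 18095*(1/15871) = 28350 + 18095/15871 = 449960945/15871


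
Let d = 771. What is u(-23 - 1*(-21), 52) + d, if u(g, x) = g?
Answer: 769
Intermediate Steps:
u(-23 - 1*(-21), 52) + d = (-23 - 1*(-21)) + 771 = (-23 + 21) + 771 = -2 + 771 = 769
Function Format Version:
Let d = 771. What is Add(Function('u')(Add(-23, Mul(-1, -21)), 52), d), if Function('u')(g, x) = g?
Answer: 769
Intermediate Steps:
Add(Function('u')(Add(-23, Mul(-1, -21)), 52), d) = Add(Add(-23, Mul(-1, -21)), 771) = Add(Add(-23, 21), 771) = Add(-2, 771) = 769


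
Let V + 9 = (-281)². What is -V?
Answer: -78952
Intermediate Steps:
V = 78952 (V = -9 + (-281)² = -9 + 78961 = 78952)
-V = -1*78952 = -78952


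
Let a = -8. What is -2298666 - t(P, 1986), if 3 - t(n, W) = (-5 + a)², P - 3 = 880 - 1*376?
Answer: -2298500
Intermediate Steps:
P = 507 (P = 3 + (880 - 1*376) = 3 + (880 - 376) = 3 + 504 = 507)
t(n, W) = -166 (t(n, W) = 3 - (-5 - 8)² = 3 - 1*(-13)² = 3 - 1*169 = 3 - 169 = -166)
-2298666 - t(P, 1986) = -2298666 - 1*(-166) = -2298666 + 166 = -2298500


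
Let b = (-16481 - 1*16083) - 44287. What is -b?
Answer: 76851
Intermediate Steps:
b = -76851 (b = (-16481 - 16083) - 44287 = -32564 - 44287 = -76851)
-b = -1*(-76851) = 76851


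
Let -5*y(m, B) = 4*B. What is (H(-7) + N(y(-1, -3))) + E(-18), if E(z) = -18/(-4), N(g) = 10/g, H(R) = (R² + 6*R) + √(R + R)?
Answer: 47/3 + I*√14 ≈ 15.667 + 3.7417*I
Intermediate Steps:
y(m, B) = -4*B/5
H(R) = R² + 6*R + √2*√R (H(R) = (R² + 6*R) + √(2*R) = (R² + 6*R) + √2*√R = R² + 6*R + √2*√R)
E(z) = 9/2 (E(z) = -18*(-¼) = 9/2)
(H(-7) + N(y(-1, -3))) + E(-18) = (((-7)² + 6*(-7) + √2*√(-7)) + 10/((-⅘*(-3)))) + 9/2 = ((49 - 42 + √2*(I*√7)) + 10/(12/5)) + 9/2 = ((49 - 42 + I*√14) + 10*(5/12)) + 9/2 = ((7 + I*√14) + 25/6) + 9/2 = (67/6 + I*√14) + 9/2 = 47/3 + I*√14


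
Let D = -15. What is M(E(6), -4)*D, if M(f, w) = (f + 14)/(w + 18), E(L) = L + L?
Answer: -195/7 ≈ -27.857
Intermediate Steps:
E(L) = 2*L
M(f, w) = (14 + f)/(18 + w)
M(E(6), -4)*D = ((14 + 2*6)/(18 - 4))*(-15) = ((14 + 12)/14)*(-15) = ((1/14)*26)*(-15) = (13/7)*(-15) = -195/7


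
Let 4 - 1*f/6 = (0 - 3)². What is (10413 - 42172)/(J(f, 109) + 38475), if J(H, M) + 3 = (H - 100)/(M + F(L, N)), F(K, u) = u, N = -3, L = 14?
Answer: -1683227/2038951 ≈ -0.82554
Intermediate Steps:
f = -30 (f = 24 - 6*(0 - 3)² = 24 - 6*(-3)² = 24 - 6*9 = 24 - 54 = -30)
J(H, M) = -3 + (-100 + H)/(-3 + M) (J(H, M) = -3 + (H - 100)/(M - 3) = -3 + (-100 + H)/(-3 + M))
(10413 - 42172)/(J(f, 109) + 38475) = (10413 - 42172)/((-91 - 30 - 3*109)/(-3 + 109) + 38475) = -31759/((-91 - 30 - 327)/106 + 38475) = -31759/((1/106)*(-448) + 38475) = -31759/(-224/53 + 38475) = -31759/2038951/53 = -31759*53/2038951 = -1683227/2038951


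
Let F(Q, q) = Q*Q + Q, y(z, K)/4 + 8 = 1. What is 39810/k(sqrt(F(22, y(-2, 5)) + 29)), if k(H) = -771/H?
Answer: -13270*sqrt(535)/257 ≈ -1194.3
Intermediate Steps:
y(z, K) = -28 (y(z, K) = -32 + 4*1 = -32 + 4 = -28)
F(Q, q) = Q + Q**2 (F(Q, q) = Q**2 + Q = Q + Q**2)
39810/k(sqrt(F(22, y(-2, 5)) + 29)) = 39810/((-771/sqrt(22*(1 + 22) + 29))) = 39810/((-771/sqrt(22*23 + 29))) = 39810/((-771/sqrt(506 + 29))) = 39810/((-771*sqrt(535)/535)) = 39810*(-sqrt(535)/771) = -13270*sqrt(535)/257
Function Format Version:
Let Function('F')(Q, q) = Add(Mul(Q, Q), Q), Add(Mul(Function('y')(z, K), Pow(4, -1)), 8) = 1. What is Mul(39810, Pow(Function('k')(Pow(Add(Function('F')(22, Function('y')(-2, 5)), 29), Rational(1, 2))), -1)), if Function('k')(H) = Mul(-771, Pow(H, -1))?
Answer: Mul(Rational(-13270, 257), Pow(535, Rational(1, 2))) ≈ -1194.3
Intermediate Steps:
Function('y')(z, K) = -28 (Function('y')(z, K) = Add(-32, Mul(4, 1)) = Add(-32, 4) = -28)
Function('F')(Q, q) = Add(Q, Pow(Q, 2)) (Function('F')(Q, q) = Add(Pow(Q, 2), Q) = Add(Q, Pow(Q, 2)))
Mul(39810, Pow(Function('k')(Pow(Add(Function('F')(22, Function('y')(-2, 5)), 29), Rational(1, 2))), -1)) = Mul(39810, Pow(Mul(-771, Pow(Pow(Add(Mul(22, Add(1, 22)), 29), Rational(1, 2)), -1)), -1)) = Mul(39810, Pow(Mul(-771, Pow(Pow(Add(Mul(22, 23), 29), Rational(1, 2)), -1)), -1)) = Mul(39810, Pow(Mul(-771, Pow(Pow(Add(506, 29), Rational(1, 2)), -1)), -1)) = Mul(39810, Pow(Mul(-771, Pow(Pow(535, Rational(1, 2)), -1)), -1)) = Mul(39810, Pow(Mul(-771, Mul(Rational(1, 535), Pow(535, Rational(1, 2)))), -1)) = Mul(39810, Pow(Mul(Rational(-771, 535), Pow(535, Rational(1, 2))), -1)) = Mul(39810, Mul(Rational(-1, 771), Pow(535, Rational(1, 2)))) = Mul(Rational(-13270, 257), Pow(535, Rational(1, 2)))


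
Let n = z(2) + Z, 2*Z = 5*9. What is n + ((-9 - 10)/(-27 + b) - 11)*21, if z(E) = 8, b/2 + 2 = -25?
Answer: -10561/54 ≈ -195.57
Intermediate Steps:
b = -54 (b = -4 + 2*(-25) = -4 - 50 = -54)
Z = 45/2 (Z = (5*9)/2 = (½)*45 = 45/2 ≈ 22.500)
n = 61/2 (n = 8 + 45/2 = 61/2 ≈ 30.500)
n + ((-9 - 10)/(-27 + b) - 11)*21 = 61/2 + ((-9 - 10)/(-27 - 54) - 11)*21 = 61/2 + (-19/(-81) - 11)*21 = 61/2 + (-19*(-1/81) - 11)*21 = 61/2 + (19/81 - 11)*21 = 61/2 - 872/81*21 = 61/2 - 6104/27 = -10561/54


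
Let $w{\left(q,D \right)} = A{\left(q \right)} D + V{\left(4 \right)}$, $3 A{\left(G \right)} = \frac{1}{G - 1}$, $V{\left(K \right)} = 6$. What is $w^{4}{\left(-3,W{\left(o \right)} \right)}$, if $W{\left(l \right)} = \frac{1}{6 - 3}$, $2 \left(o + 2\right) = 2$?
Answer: $\frac{2136750625}{1679616} \approx 1272.2$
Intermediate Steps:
$o = -1$ ($o = -2 + \frac{1}{2} \cdot 2 = -2 + 1 = -1$)
$W{\left(l \right)} = \frac{1}{3}$
$A{\left(G \right)} = \frac{1}{3 \left(-1 + G\right)}$ ($A{\left(G \right)} = \frac{1}{3 \left(G - 1\right)} = \frac{1}{3 \left(-1 + G\right)}$)
$w{\left(q,D \right)} = 6 + \frac{D}{3 \left(-1 + q\right)}$ ($w{\left(q,D \right)} = \frac{1}{3 \left(-1 + q\right)} D + 6 = \frac{D}{3 \left(-1 + q\right)} + 6 = 6 + \frac{D}{3 \left(-1 + q\right)}$)
$w^{4}{\left(-3,W{\left(o \right)} \right)} = \left(\frac{-18 + \frac{1}{3} + 18 \left(-3\right)}{3 \left(-1 - 3\right)}\right)^{4} = \left(\frac{-18 + \frac{1}{3} - 54}{3 \left(-4\right)}\right)^{4} = \left(\frac{1}{3} \left(- \frac{1}{4}\right) \left(- \frac{215}{3}\right)\right)^{4} = \left(\frac{215}{36}\right)^{4} = \frac{2136750625}{1679616}$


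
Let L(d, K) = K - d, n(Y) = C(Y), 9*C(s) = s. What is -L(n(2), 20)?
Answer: -178/9 ≈ -19.778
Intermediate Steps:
C(s) = s/9
n(Y) = Y/9
-L(n(2), 20) = -(20 - 2/9) = -1*178/9 = -178/9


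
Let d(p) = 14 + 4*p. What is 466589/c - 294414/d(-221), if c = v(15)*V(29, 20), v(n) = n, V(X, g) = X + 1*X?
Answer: 761003/870 ≈ 874.72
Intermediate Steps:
V(X, g) = 2*X (V(X, g) = X + X = 2*X)
c = 870 (c = 15*(2*29) = 15*58 = 870)
466589/c - 294414/d(-221) = 466589/870 - 294414/(14 + 4*(-221)) = 466589*(1/870) - 294414/(14 - 884) = 466589/870 - 294414/(-870) = 466589/870 - 294414*(-1/870) = 466589/870 + 49069/145 = 761003/870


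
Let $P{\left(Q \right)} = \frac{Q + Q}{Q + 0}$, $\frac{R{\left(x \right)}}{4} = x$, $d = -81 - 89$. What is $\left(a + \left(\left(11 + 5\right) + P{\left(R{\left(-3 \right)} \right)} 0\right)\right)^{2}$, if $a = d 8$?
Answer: $1806336$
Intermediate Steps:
$d = -170$
$R{\left(x \right)} = 4 x$
$P{\left(Q \right)} = 2$ ($P{\left(Q \right)} = \frac{2 Q}{Q} = 2$)
$a = -1360$ ($a = \left(-170\right) 8 = -1360$)
$\left(a + \left(\left(11 + 5\right) + P{\left(R{\left(-3 \right)} \right)} 0\right)\right)^{2} = \left(-1360 + \left(\left(11 + 5\right) + 2 \cdot 0\right)\right)^{2} = \left(-1360 + \left(16 + 0\right)\right)^{2} = \left(-1360 + 16\right)^{2} = \left(-1344\right)^{2} = 1806336$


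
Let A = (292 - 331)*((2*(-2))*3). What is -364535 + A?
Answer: -364067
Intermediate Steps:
A = 468 (A = -(-156)*3 = -39*(-12) = 468)
-364535 + A = -364535 + 468 = -364067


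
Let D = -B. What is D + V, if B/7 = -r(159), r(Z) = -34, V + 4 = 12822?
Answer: 12580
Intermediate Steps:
V = 12818 (V = -4 + 12822 = 12818)
B = 238 (B = 7*(-1*(-34)) = 7*34 = 238)
D = -238 (D = -1*238 = -238)
D + V = -238 + 12818 = 12580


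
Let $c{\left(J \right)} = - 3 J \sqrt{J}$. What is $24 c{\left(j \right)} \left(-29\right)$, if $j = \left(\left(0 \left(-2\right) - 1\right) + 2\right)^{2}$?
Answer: $2088$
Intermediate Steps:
$j = 1$ ($j = \left(\left(0 - 1\right) + 2\right)^{2} = \left(-1 + 2\right)^{2} = 1^{2} = 1$)
$c{\left(J \right)} = - 3 J^{\frac{3}{2}}$
$24 c{\left(j \right)} \left(-29\right) = 24 \left(- 3 \cdot 1^{\frac{3}{2}}\right) \left(-29\right) = 24 \left(\left(-3\right) 1\right) \left(-29\right) = 24 \left(-3\right) \left(-29\right) = \left(-72\right) \left(-29\right) = 2088$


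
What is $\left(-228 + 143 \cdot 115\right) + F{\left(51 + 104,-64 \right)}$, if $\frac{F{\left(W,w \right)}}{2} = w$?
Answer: $16089$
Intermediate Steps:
$F{\left(W,w \right)} = 2 w$
$\left(-228 + 143 \cdot 115\right) + F{\left(51 + 104,-64 \right)} = \left(-228 + 143 \cdot 115\right) + 2 \left(-64\right) = \left(-228 + 16445\right) - 128 = 16217 - 128 = 16089$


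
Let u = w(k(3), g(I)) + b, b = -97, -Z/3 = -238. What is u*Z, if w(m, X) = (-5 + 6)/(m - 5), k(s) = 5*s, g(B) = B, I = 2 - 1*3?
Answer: -345933/5 ≈ -69187.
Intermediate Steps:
I = -1 (I = 2 - 3 = -1)
Z = 714 (Z = -3*(-238) = 714)
w(m, X) = 1/(-5 + m)
u = -969/10 (u = 1/(-5 + 5*3) - 97 = 1/(-5 + 15) - 97 = 1/10 - 97 = -969/10 ≈ -96.900)
u*Z = -969/10*714 = -345933/5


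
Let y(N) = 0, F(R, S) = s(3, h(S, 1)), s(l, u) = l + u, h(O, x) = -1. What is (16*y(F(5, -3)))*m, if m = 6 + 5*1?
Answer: 0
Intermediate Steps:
F(R, S) = 2 (F(R, S) = 3 - 1 = 2)
m = 11 (m = 6 + 5 = 11)
(16*y(F(5, -3)))*m = (16*0)*11 = 0*11 = 0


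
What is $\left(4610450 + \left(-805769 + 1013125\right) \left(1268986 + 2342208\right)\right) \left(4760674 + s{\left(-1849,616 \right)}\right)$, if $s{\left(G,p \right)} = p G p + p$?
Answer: $-521808541392417828956$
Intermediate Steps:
$s{\left(G,p \right)} = p + G p^{2}$ ($s{\left(G,p \right)} = G p p + p = G p^{2} + p = p + G p^{2}$)
$\left(4610450 + \left(-805769 + 1013125\right) \left(1268986 + 2342208\right)\right) \left(4760674 + s{\left(-1849,616 \right)}\right) = \left(4610450 + \left(-805769 + 1013125\right) \left(1268986 + 2342208\right)\right) \left(4760674 + 616 \left(1 - 1138984\right)\right) = \left(4610450 + 207356 \cdot 3611194\right) \left(4760674 + 616 \left(1 - 1138984\right)\right) = \left(4610450 + 748802743064\right) \left(4760674 + 616 \left(-1138983\right)\right) = 748807353514 \left(4760674 - 701613528\right) = 748807353514 \left(-696852854\right) = -521808541392417828956$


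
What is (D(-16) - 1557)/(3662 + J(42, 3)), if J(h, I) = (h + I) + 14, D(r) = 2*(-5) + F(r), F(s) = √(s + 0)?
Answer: -1567/3721 + 4*I/3721 ≈ -0.42112 + 0.001075*I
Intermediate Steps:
F(s) = √s
D(r) = -10 + √r (D(r) = 2*(-5) + √r = -10 + √r)
J(h, I) = 14 + I + h (J(h, I) = (I + h) + 14 = 14 + I + h)
(D(-16) - 1557)/(3662 + J(42, 3)) = ((-10 + √(-16)) - 1557)/(3662 + (14 + 3 + 42)) = ((-10 + 4*I) - 1557)/(3662 + 59) = (-1567 + 4*I)/3721 = (-1567 + 4*I)*(1/3721) = -1567/3721 + 4*I/3721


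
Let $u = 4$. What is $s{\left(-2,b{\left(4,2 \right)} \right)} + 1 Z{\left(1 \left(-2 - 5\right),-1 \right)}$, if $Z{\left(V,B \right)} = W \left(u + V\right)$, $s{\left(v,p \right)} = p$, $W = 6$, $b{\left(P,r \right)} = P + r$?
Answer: $-12$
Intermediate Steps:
$Z{\left(V,B \right)} = 24 + 6 V$ ($Z{\left(V,B \right)} = 6 \left(4 + V\right) = 24 + 6 V$)
$s{\left(-2,b{\left(4,2 \right)} \right)} + 1 Z{\left(1 \left(-2 - 5\right),-1 \right)} = \left(4 + 2\right) + 1 \left(24 + 6 \cdot 1 \left(-2 - 5\right)\right) = 6 + 1 \left(24 + 6 \cdot 1 \left(-7\right)\right) = 6 + 1 \left(24 + 6 \left(-7\right)\right) = 6 + 1 \left(24 - 42\right) = 6 + 1 \left(-18\right) = 6 - 18 = -12$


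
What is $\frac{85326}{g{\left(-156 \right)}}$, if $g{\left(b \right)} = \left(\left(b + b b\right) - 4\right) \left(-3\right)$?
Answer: $- \frac{14221}{12088} \approx -1.1765$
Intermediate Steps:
$g{\left(b \right)} = 12 - 3 b - 3 b^{2}$ ($g{\left(b \right)} = \left(\left(b + b^{2}\right) - 4\right) \left(-3\right) = \left(-4 + b + b^{2}\right) \left(-3\right) = 12 - 3 b - 3 b^{2}$)
$\frac{85326}{g{\left(-156 \right)}} = \frac{85326}{12 - -468 - 3 \left(-156\right)^{2}} = \frac{85326}{12 + 468 - 73008} = \frac{85326}{-72528} = 85326 \left(- \frac{1}{72528}\right) = - \frac{14221}{12088}$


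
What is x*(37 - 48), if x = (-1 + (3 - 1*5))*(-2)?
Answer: -66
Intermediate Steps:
x = 6 (x = (-1 + (3 - 5))*(-2) = (-1 - 2)*(-2) = -3*(-2) = 6)
x*(37 - 48) = 6*(37 - 48) = 6*(-11) = -66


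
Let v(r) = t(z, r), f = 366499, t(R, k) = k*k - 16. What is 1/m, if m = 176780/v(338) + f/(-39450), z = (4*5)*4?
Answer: -375524550/2907539731 ≈ -0.12916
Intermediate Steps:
z = 80 (z = 20*4 = 80)
t(R, k) = -16 + k² (t(R, k) = k² - 16 = -16 + k²)
v(r) = -16 + r²
m = -2907539731/375524550 (m = 176780/(-16 + 338²) + 366499/(-39450) = 176780/(-16 + 114244) + 366499*(-1/39450) = 176780/114228 - 366499/39450 = 176780*(1/114228) - 366499/39450 = 44195/28557 - 366499/39450 = -2907539731/375524550 ≈ -7.7426)
1/m = 1/(-2907539731/375524550) = -375524550/2907539731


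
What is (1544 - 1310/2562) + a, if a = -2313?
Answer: -985744/1281 ≈ -769.51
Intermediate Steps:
(1544 - 1310/2562) + a = (1544 - 1310/2562) - 2313 = (1544 - 1310*1/2562) - 2313 = (1544 - 655/1281) - 2313 = 1977209/1281 - 2313 = -985744/1281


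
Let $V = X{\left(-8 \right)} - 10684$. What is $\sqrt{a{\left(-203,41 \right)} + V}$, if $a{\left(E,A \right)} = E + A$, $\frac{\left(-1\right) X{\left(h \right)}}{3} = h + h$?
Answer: $i \sqrt{10798} \approx 103.91 i$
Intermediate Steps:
$X{\left(h \right)} = - 6 h$ ($X{\left(h \right)} = - 3 \left(h + h\right) = - 3 \cdot 2 h = - 6 h$)
$a{\left(E,A \right)} = A + E$
$V = -10636$ ($V = \left(-6\right) \left(-8\right) - 10684 = 48 - 10684 = -10636$)
$\sqrt{a{\left(-203,41 \right)} + V} = \sqrt{\left(41 - 203\right) - 10636} = \sqrt{-162 - 10636} = \sqrt{-10798} = i \sqrt{10798}$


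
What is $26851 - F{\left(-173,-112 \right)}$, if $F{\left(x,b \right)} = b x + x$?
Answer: $7648$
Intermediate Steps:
$F{\left(x,b \right)} = x + b x$
$26851 - F{\left(-173,-112 \right)} = 26851 - - 173 \left(1 - 112\right) = 26851 - \left(-173\right) \left(-111\right) = 26851 - 19203 = 7648$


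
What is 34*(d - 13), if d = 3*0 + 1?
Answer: -408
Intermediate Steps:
d = 1 (d = 0 + 1 = 1)
34*(d - 13) = 34*(1 - 13) = 34*(-12) = -408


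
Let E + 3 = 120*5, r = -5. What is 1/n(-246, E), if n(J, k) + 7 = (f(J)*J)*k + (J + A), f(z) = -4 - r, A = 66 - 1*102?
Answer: -1/147151 ≈ -6.7957e-6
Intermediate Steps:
A = -36 (A = 66 - 102 = -36)
E = 597 (E = -3 + 120*5 = -3 + 600 = 597)
f(z) = 1 (f(z) = -4 - 1*(-5) = -4 + 5 = 1)
n(J, k) = -43 + J + J*k (n(J, k) = -7 + ((1*J)*k + (J - 36)) = -7 + (J*k + (-36 + J)) = -7 + (-36 + J + J*k) = -43 + J + J*k)
1/n(-246, E) = 1/(-43 - 246 - 246*597) = 1/(-43 - 246 - 146862) = 1/(-147151) = -1/147151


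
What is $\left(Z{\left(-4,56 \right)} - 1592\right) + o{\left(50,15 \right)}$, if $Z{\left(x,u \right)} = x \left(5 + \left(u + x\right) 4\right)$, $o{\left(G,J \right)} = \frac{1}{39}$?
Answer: $- \frac{95315}{39} \approx -2444.0$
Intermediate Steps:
$o{\left(G,J \right)} = \frac{1}{39}$
$Z{\left(x,u \right)} = x \left(5 + 4 u + 4 x\right)$ ($Z{\left(x,u \right)} = x \left(5 + \left(4 u + 4 x\right)\right) = x \left(5 + 4 u + 4 x\right)$)
$\left(Z{\left(-4,56 \right)} - 1592\right) + o{\left(50,15 \right)} = \left(- 4 \left(5 + 4 \cdot 56 + 4 \left(-4\right)\right) - 1592\right) + \frac{1}{39} = \left(- 4 \left(5 + 224 - 16\right) - 1592\right) + \frac{1}{39} = \left(\left(-4\right) 213 - 1592\right) + \frac{1}{39} = \left(-852 - 1592\right) + \frac{1}{39} = -2444 + \frac{1}{39} = - \frac{95315}{39}$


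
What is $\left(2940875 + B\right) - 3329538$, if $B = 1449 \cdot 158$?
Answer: $-159721$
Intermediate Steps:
$B = 228942$
$\left(2940875 + B\right) - 3329538 = \left(2940875 + 228942\right) - 3329538 = 3169817 - 3329538 = -159721$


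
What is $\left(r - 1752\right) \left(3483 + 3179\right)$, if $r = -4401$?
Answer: $-40991286$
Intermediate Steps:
$\left(r - 1752\right) \left(3483 + 3179\right) = \left(-4401 - 1752\right) \left(3483 + 3179\right) = \left(-6153\right) 6662 = -40991286$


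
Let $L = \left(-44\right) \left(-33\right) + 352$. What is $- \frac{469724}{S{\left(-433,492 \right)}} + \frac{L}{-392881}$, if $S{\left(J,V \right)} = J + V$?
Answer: $- \frac{3127893920}{392881} \approx -7961.4$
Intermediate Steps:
$L = 1804$ ($L = 1452 + 352 = 1804$)
$- \frac{469724}{S{\left(-433,492 \right)}} + \frac{L}{-392881} = - \frac{469724}{-433 + 492} + \frac{1804}{-392881} = - \frac{469724}{59} + 1804 \left(- \frac{1}{392881}\right) = \left(-469724\right) \frac{1}{59} - \frac{1804}{392881} = - \frac{469724}{59} - \frac{1804}{392881} = - \frac{3127893920}{392881}$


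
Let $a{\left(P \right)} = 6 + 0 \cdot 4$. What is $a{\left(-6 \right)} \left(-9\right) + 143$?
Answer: $89$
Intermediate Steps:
$a{\left(P \right)} = 6$ ($a{\left(P \right)} = 6 + 0 = 6$)
$a{\left(-6 \right)} \left(-9\right) + 143 = 6 \left(-9\right) + 143 = -54 + 143 = 89$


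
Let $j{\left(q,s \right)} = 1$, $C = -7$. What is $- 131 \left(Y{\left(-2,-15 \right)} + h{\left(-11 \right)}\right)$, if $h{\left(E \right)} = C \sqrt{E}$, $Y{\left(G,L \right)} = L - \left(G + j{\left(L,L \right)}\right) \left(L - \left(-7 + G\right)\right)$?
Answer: $2751 + 917 i \sqrt{11} \approx 2751.0 + 3041.3 i$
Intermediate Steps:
$Y{\left(G,L \right)} = L - \left(1 + G\right) \left(7 + L - G\right)$ ($Y{\left(G,L \right)} = L - \left(G + 1\right) \left(L - \left(-7 + G\right)\right) = L - \left(1 + G\right) \left(7 + L - G\right)$)
$h{\left(E \right)} = - 7 \sqrt{E}$
$- 131 \left(Y{\left(-2,-15 \right)} + h{\left(-11 \right)}\right) = - 131 \left(\left(-7 + \left(-2\right)^{2} - -12 - \left(-2\right) \left(-15\right)\right) - 7 \sqrt{-11}\right) = - 131 \left(\left(-7 + 4 + 12 - 30\right) - 7 i \sqrt{11}\right) = - 131 \left(-21 - 7 i \sqrt{11}\right) = 2751 + 917 i \sqrt{11}$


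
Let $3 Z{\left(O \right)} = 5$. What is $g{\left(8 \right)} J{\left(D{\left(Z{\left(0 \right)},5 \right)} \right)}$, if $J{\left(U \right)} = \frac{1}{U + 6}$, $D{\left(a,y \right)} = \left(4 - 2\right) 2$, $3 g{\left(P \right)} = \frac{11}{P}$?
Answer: $\frac{11}{240} \approx 0.045833$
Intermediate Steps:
$Z{\left(O \right)} = \frac{5}{3}$ ($Z{\left(O \right)} = \frac{1}{3} \cdot 5 = \frac{5}{3}$)
$g{\left(P \right)} = \frac{11}{3 P}$ ($g{\left(P \right)} = \frac{11 \frac{1}{P}}{3} = \frac{11}{3 P}$)
$D{\left(a,y \right)} = 4$ ($D{\left(a,y \right)} = 2 \cdot 2 = 4$)
$J{\left(U \right)} = \frac{1}{6 + U}$
$g{\left(8 \right)} J{\left(D{\left(Z{\left(0 \right)},5 \right)} \right)} = \frac{\frac{11}{3} \cdot \frac{1}{8}}{6 + 4} = \frac{\frac{11}{3} \cdot \frac{1}{8}}{10} = \frac{11}{24} \cdot \frac{1}{10} = \frac{11}{240}$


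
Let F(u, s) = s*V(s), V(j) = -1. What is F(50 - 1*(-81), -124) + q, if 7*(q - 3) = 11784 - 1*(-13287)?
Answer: 25960/7 ≈ 3708.6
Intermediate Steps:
F(u, s) = -s (F(u, s) = s*(-1) = -s)
q = 25092/7 (q = 3 + (11784 - 1*(-13287))/7 = 3 + (11784 + 13287)/7 = 3 + (1/7)*25071 = 3 + 25071/7 = 25092/7 ≈ 3584.6)
F(50 - 1*(-81), -124) + q = -1*(-124) + 25092/7 = 124 + 25092/7 = 25960/7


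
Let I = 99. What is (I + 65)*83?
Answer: 13612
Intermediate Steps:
(I + 65)*83 = (99 + 65)*83 = 164*83 = 13612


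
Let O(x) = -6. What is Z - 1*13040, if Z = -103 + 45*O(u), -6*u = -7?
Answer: -13413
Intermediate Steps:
u = 7/6 (u = -⅙*(-7) = 7/6 ≈ 1.1667)
Z = -373 (Z = -103 + 45*(-6) = -103 - 270 = -373)
Z - 1*13040 = -373 - 1*13040 = -373 - 13040 = -13413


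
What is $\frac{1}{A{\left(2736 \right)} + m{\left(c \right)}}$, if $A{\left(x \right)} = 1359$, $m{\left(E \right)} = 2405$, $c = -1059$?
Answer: $\frac{1}{3764} \approx 0.00026567$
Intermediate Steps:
$\frac{1}{A{\left(2736 \right)} + m{\left(c \right)}} = \frac{1}{1359 + 2405} = \frac{1}{3764}$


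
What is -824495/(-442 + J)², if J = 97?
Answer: -164899/23805 ≈ -6.9271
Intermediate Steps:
-824495/(-442 + J)² = -824495/(-442 + 97)² = -824495/((-345)²) = -824495/119025 = -824495*1/119025 = -164899/23805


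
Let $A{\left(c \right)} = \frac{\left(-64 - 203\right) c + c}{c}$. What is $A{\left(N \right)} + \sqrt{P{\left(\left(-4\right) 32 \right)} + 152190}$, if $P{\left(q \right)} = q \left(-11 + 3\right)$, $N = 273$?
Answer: $-266 + \sqrt{153214} \approx 125.43$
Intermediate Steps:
$P{\left(q \right)} = - 8 q$ ($P{\left(q \right)} = q \left(-8\right) = - 8 q$)
$A{\left(c \right)} = -266$ ($A{\left(c \right)} = \frac{- 267 c + c}{c} = \frac{\left(-266\right) c}{c} = -266$)
$A{\left(N \right)} + \sqrt{P{\left(\left(-4\right) 32 \right)} + 152190} = -266 + \sqrt{- 8 \left(\left(-4\right) 32\right) + 152190} = -266 + \sqrt{\left(-8\right) \left(-128\right) + 152190} = -266 + \sqrt{1024 + 152190} = -266 + \sqrt{153214}$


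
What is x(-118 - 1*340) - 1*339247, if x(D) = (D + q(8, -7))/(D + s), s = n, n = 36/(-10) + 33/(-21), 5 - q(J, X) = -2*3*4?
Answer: -423039854/1247 ≈ -3.3925e+5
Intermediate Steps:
q(J, X) = 29 (q(J, X) = 5 - (-2*3)*4 = 5 - (-6)*4 = 5 - 1*(-24) = 5 + 24 = 29)
n = -181/35 (n = 36*(-1/10) + 33*(-1/21) = -18/5 - 11/7 = -181/35 ≈ -5.1714)
s = -181/35 ≈ -5.1714
x(D) = (29 + D)/(-181/35 + D) (x(D) = (D + 29)/(D - 181/35) = (29 + D)/(-181/35 + D))
x(-118 - 1*340) - 1*339247 = 35*(29 + (-118 - 1*340))/(-181 + 35*(-118 - 1*340)) - 1*339247 = 35*(29 + (-118 - 340))/(-181 + 35*(-118 - 340)) - 339247 = 35*(29 - 458)/(-181 + 35*(-458)) - 339247 = 35*(-429)/(-181 - 16030) - 339247 = 35*(-429)/(-16211) - 339247 = 35*(-1/16211)*(-429) - 339247 = 1155/1247 - 339247 = -423039854/1247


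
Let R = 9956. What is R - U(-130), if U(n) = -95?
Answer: 10051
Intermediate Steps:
R - U(-130) = 9956 - 1*(-95) = 9956 + 95 = 10051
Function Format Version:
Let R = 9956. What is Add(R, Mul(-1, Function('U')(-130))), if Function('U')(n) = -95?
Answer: 10051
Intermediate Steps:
Add(R, Mul(-1, Function('U')(-130))) = Add(9956, Mul(-1, -95)) = Add(9956, 95) = 10051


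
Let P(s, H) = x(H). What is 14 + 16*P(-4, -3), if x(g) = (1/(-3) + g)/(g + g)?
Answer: 206/9 ≈ 22.889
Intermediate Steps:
x(g) = (-1/3 + g)/(2*g) (x(g) = (-1/3 + g)/((2*g)) = (-1/3 + g)*(1/(2*g)) = (-1/3 + g)/(2*g))
P(s, H) = (-1 + 3*H)/(6*H)
14 + 16*P(-4, -3) = 14 + 16*((1/6)*(-1 + 3*(-3))/(-3)) = 14 + 16*((1/6)*(-1/3)*(-1 - 9)) = 14 + 16*((1/6)*(-1/3)*(-10)) = 14 + 16*(5/9) = 14 + 80/9 = 206/9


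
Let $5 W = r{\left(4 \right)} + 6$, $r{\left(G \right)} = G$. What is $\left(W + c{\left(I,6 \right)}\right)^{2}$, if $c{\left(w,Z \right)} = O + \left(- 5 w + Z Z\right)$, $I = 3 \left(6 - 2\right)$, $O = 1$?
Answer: $441$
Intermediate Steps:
$I = 12$ ($I = 3 \cdot 4 = 12$)
$c{\left(w,Z \right)} = 1 + Z^{2} - 5 w$ ($c{\left(w,Z \right)} = 1 + \left(- 5 w + Z Z\right) = 1 + \left(- 5 w + Z^{2}\right) = 1 + \left(Z^{2} - 5 w\right) = 1 + Z^{2} - 5 w$)
$W = 2$ ($W = \frac{4 + 6}{5} = \frac{1}{5} \cdot 10 = 2$)
$\left(W + c{\left(I,6 \right)}\right)^{2} = \left(2 + \left(1 + 6^{2} - 60\right)\right)^{2} = \left(2 + \left(1 + 36 - 60\right)\right)^{2} = \left(2 - 23\right)^{2} = \left(-21\right)^{2} = 441$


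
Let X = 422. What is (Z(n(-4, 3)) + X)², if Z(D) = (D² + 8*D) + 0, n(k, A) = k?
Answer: 164836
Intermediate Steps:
Z(D) = D² + 8*D
(Z(n(-4, 3)) + X)² = (-4*(8 - 4) + 422)² = (-4*4 + 422)² = (-16 + 422)² = 406² = 164836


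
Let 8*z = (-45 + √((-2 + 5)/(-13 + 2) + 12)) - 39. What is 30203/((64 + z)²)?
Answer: 233892032/(4708 + √1419)² ≈ 10.385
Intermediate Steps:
z = -21/2 + √1419/88 (z = ((-45 + √((-2 + 5)/(-13 + 2) + 12)) - 39)/8 = ((-45 + √(3/(-11) + 12)) - 39)/8 = ((-45 + √(3*(-1/11) + 12)) - 39)/8 = ((-45 + √(-3/11 + 12)) - 39)/8 = ((-45 + √(129/11)) - 39)/8 = ((-45 + √1419/11) - 39)/8 = (-84 + √1419/11)/8 = -21/2 + √1419/88 ≈ -10.072)
30203/((64 + z)²) = 30203/((64 + (-21/2 + √1419/88))²) = 30203/((107/2 + √1419/88)²) = 30203/(107/2 + √1419/88)²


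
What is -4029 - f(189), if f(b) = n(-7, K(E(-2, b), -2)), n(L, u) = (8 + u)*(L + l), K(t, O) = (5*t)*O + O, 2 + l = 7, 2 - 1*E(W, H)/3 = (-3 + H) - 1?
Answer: 6963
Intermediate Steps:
E(W, H) = 18 - 3*H (E(W, H) = 6 - 3*((-3 + H) - 1) = 6 - 3*(-4 + H) = 6 + (12 - 3*H) = 18 - 3*H)
l = 5 (l = -2 + 7 = 5)
K(t, O) = O + 5*O*t (K(t, O) = 5*O*t + O = O + 5*O*t)
n(L, u) = (5 + L)*(8 + u) (n(L, u) = (8 + u)*(L + 5) = (8 + u)*(5 + L) = (5 + L)*(8 + u))
f(b) = 348 - 60*b (f(b) = 40 + 5*(-2*(1 + 5*(18 - 3*b))) + 8*(-7) - (-14)*(1 + 5*(18 - 3*b)) = 40 + 5*(-2*(1 + (90 - 15*b))) - 56 - (-14)*(1 + (90 - 15*b)) = 40 + 5*(-2*(91 - 15*b)) - 56 - (-14)*(91 - 15*b) = 40 + 5*(-182 + 30*b) - 56 - 7*(-182 + 30*b) = 40 + (-910 + 150*b) - 56 + (1274 - 210*b) = 348 - 60*b)
-4029 - f(189) = -4029 - (348 - 60*189) = -4029 - (348 - 11340) = -4029 - 1*(-10992) = -4029 + 10992 = 6963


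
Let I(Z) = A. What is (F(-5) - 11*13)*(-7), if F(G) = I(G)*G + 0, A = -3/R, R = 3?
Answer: 966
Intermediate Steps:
A = -1 (A = -3/3 = -3*⅓ = -1)
I(Z) = -1
F(G) = -G (F(G) = -G + 0 = -G)
(F(-5) - 11*13)*(-7) = (-1*(-5) - 11*13)*(-7) = (5 - 143)*(-7) = -138*(-7) = 966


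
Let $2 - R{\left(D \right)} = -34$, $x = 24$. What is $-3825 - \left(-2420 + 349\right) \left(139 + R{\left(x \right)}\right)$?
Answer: $358600$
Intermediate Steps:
$R{\left(D \right)} = 36$ ($R{\left(D \right)} = 2 - -34 = 2 + 34 = 36$)
$-3825 - \left(-2420 + 349\right) \left(139 + R{\left(x \right)}\right) = -3825 - \left(-2420 + 349\right) \left(139 + 36\right) = -3825 - \left(-2071\right) 175 = -3825 - -362425 = -3825 + 362425 = 358600$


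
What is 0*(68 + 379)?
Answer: 0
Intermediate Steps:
0*(68 + 379) = 0*447 = 0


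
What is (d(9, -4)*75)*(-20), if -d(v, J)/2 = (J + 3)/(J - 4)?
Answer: 375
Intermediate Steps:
d(v, J) = -2*(3 + J)/(-4 + J) (d(v, J) = -2*(J + 3)/(J - 4) = -2*(3 + J)/(-4 + J))
(d(9, -4)*75)*(-20) = ((2*(-3 - 1*(-4))/(-4 - 4))*75)*(-20) = ((2*(-3 + 4)/(-8))*75)*(-20) = ((2*(-⅛)*1)*75)*(-20) = -¼*75*(-20) = -75/4*(-20) = 375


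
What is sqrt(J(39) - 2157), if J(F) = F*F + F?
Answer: I*sqrt(597) ≈ 24.434*I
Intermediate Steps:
J(F) = F + F**2 (J(F) = F**2 + F = F + F**2)
sqrt(J(39) - 2157) = sqrt(39*(1 + 39) - 2157) = sqrt(39*40 - 2157) = sqrt(1560 - 2157) = sqrt(-597) = I*sqrt(597)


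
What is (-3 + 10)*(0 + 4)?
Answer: 28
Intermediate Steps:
(-3 + 10)*(0 + 4) = 7*4 = 28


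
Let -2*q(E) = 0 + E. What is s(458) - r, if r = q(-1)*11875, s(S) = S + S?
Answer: -10043/2 ≈ -5021.5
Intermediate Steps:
s(S) = 2*S
q(E) = -E/2 (q(E) = -(0 + E)/2 = -E/2)
r = 11875/2 (r = -½*(-1)*11875 = (½)*11875 = 11875/2 ≈ 5937.5)
s(458) - r = 2*458 - 1*11875/2 = 916 - 11875/2 = -10043/2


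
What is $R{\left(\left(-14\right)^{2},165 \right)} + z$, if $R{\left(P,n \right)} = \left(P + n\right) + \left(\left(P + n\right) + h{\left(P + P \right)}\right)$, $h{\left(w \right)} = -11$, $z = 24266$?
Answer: $24977$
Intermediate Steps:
$R{\left(P,n \right)} = -11 + 2 P + 2 n$ ($R{\left(P,n \right)} = \left(P + n\right) - \left(11 - P - n\right) = \left(P + n\right) + \left(-11 + P + n\right) = -11 + 2 P + 2 n$)
$R{\left(\left(-14\right)^{2},165 \right)} + z = \left(-11 + 2 \left(-14\right)^{2} + 2 \cdot 165\right) + 24266 = \left(-11 + 2 \cdot 196 + 330\right) + 24266 = \left(-11 + 392 + 330\right) + 24266 = 711 + 24266 = 24977$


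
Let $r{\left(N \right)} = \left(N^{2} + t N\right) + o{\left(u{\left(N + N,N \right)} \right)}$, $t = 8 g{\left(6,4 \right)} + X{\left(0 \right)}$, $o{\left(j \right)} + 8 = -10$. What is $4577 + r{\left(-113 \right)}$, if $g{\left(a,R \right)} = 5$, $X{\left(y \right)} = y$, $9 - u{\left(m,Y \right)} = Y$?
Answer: $12808$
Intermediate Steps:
$u{\left(m,Y \right)} = 9 - Y$
$o{\left(j \right)} = -18$ ($o{\left(j \right)} = -8 - 10 = -18$)
$t = 40$ ($t = 8 \cdot 5 + 0 = 40 + 0 = 40$)
$r{\left(N \right)} = -18 + N^{2} + 40 N$ ($r{\left(N \right)} = \left(N^{2} + 40 N\right) - 18 = -18 + N^{2} + 40 N$)
$4577 + r{\left(-113 \right)} = 4577 + \left(-18 + \left(-113\right)^{2} + 40 \left(-113\right)\right) = 4577 - -8231 = 4577 + 8231 = 12808$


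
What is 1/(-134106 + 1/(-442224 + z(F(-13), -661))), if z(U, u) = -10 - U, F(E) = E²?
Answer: -442403/59328896719 ≈ -7.4568e-6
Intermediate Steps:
1/(-134106 + 1/(-442224 + z(F(-13), -661))) = 1/(-134106 + 1/(-442224 + (-10 - 1*(-13)²))) = 1/(-134106 + 1/(-442224 + (-10 - 1*169))) = 1/(-134106 + 1/(-442224 + (-10 - 169))) = 1/(-134106 + 1/(-442224 - 179)) = 1/(-134106 + 1/(-442403)) = 1/(-134106 - 1/442403) = 1/(-59328896719/442403) = -442403/59328896719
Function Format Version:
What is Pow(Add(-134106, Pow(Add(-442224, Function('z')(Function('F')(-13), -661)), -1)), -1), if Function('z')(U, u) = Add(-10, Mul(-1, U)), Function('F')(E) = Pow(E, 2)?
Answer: Rational(-442403, 59328896719) ≈ -7.4568e-6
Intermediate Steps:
Pow(Add(-134106, Pow(Add(-442224, Function('z')(Function('F')(-13), -661)), -1)), -1) = Pow(Add(-134106, Pow(Add(-442224, Add(-10, Mul(-1, Pow(-13, 2)))), -1)), -1) = Pow(Add(-134106, Pow(Add(-442224, Add(-10, Mul(-1, 169))), -1)), -1) = Pow(Add(-134106, Pow(Add(-442224, Add(-10, -169)), -1)), -1) = Pow(Add(-134106, Pow(Add(-442224, -179), -1)), -1) = Pow(Add(-134106, Pow(-442403, -1)), -1) = Pow(Add(-134106, Rational(-1, 442403)), -1) = Pow(Rational(-59328896719, 442403), -1) = Rational(-442403, 59328896719)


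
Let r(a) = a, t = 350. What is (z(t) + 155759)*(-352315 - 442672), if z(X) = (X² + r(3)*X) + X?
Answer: -222325269433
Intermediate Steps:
z(X) = X² + 4*X (z(X) = (X² + 3*X) + X = X² + 4*X)
(z(t) + 155759)*(-352315 - 442672) = (350*(4 + 350) + 155759)*(-352315 - 442672) = (350*354 + 155759)*(-794987) = (123900 + 155759)*(-794987) = 279659*(-794987) = -222325269433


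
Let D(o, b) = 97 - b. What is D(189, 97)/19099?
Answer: 0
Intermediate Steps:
D(189, 97)/19099 = (97 - 1*97)/19099 = (97 - 97)*(1/19099) = 0*(1/19099) = 0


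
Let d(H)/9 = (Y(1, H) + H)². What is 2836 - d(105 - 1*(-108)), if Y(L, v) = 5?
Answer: -424880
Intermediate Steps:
d(H) = 9*(5 + H)²
2836 - d(105 - 1*(-108)) = 2836 - 9*(5 + (105 - 1*(-108)))² = 2836 - 9*(5 + (105 + 108))² = 2836 - 9*(5 + 213)² = 2836 - 9*218² = 2836 - 9*47524 = 2836 - 1*427716 = 2836 - 427716 = -424880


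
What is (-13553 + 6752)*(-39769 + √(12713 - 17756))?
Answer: 270468969 - 278841*I*√3 ≈ 2.7047e+8 - 4.8297e+5*I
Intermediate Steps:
(-13553 + 6752)*(-39769 + √(12713 - 17756)) = -6801*(-39769 + √(-5043)) = -6801*(-39769 + 41*I*√3) = 270468969 - 278841*I*√3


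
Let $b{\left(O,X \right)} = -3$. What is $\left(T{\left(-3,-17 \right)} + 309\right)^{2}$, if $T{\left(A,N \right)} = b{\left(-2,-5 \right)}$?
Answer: $93636$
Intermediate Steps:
$T{\left(A,N \right)} = -3$
$\left(T{\left(-3,-17 \right)} + 309\right)^{2} = \left(-3 + 309\right)^{2} = 306^{2} = 93636$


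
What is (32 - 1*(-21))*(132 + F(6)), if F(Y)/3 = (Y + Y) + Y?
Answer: 9858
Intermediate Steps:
F(Y) = 9*Y (F(Y) = 3*((Y + Y) + Y) = 3*(2*Y + Y) = 3*(3*Y) = 9*Y)
(32 - 1*(-21))*(132 + F(6)) = (32 - 1*(-21))*(132 + 9*6) = (32 + 21)*(132 + 54) = 53*186 = 9858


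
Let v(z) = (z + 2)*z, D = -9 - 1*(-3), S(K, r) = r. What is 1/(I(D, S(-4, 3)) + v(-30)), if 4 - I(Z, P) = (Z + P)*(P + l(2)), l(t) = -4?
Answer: 1/841 ≈ 0.0011891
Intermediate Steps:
D = -6 (D = -9 + 3 = -6)
v(z) = z*(2 + z) (v(z) = (2 + z)*z = z*(2 + z))
I(Z, P) = 4 - (-4 + P)*(P + Z) (I(Z, P) = 4 - (Z + P)*(P - 4) = 4 - (P + Z)*(-4 + P) = 4 - (-4 + P)*(P + Z))
1/(I(D, S(-4, 3)) + v(-30)) = 1/((4 - 1*3² + 4*3 + 4*(-6) - 1*3*(-6)) - 30*(2 - 30)) = 1/((4 - 1*9 + 12 - 24 + 18) - 30*(-28)) = 1/((4 - 9 + 12 - 24 + 18) + 840) = 1/(1 + 840) = 1/841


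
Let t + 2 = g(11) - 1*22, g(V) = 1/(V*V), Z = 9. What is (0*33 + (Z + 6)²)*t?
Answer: -653175/121 ≈ -5398.1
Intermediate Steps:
g(V) = V⁻²
t = -2903/121 (t = -2 + (11⁻² - 1*22) = -2 + (1/121 - 22) = -2 - 2661/121 = -2903/121 ≈ -23.992)
(0*33 + (Z + 6)²)*t = (0*33 + (9 + 6)²)*(-2903/121) = (0 + 15²)*(-2903/121) = (0 + 225)*(-2903/121) = 225*(-2903/121) = -653175/121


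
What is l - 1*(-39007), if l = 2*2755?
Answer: 44517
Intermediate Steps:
l = 5510
l - 1*(-39007) = 5510 - 1*(-39007) = 5510 + 39007 = 44517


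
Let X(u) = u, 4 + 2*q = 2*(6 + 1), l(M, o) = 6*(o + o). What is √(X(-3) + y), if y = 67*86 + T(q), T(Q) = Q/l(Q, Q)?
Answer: √207327/6 ≈ 75.889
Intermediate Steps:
l(M, o) = 12*o (l(M, o) = 6*(2*o) = 12*o)
q = 5 (q = -2 + (2*(6 + 1))/2 = -2 + (2*7)/2 = -2 + (½)*14 = -2 + 7 = 5)
T(Q) = 1/12 (T(Q) = Q/((12*Q)) = Q*(1/(12*Q)) = 1/12)
y = 69145/12 (y = 67*86 + 1/12 = 5762 + 1/12 = 69145/12 ≈ 5762.1)
√(X(-3) + y) = √(-3 + 69145/12) = √(69109/12) = √207327/6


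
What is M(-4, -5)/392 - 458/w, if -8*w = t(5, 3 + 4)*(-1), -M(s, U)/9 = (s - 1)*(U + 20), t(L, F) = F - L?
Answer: -717469/392 ≈ -1830.3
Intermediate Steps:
M(s, U) = -9*(-1 + s)*(20 + U) (M(s, U) = -9*(s - 1)*(U + 20) = -9*(-1 + s)*(20 + U))
w = ¼ (w = -((3 + 4) - 1*5)*(-1)/8 = -(7 - 5)*(-1)/8 = -(-1)/4 = -⅛*(-2) = ¼ ≈ 0.25000)
M(-4, -5)/392 - 458/w = (180 - 180*(-4) + 9*(-5) - 9*(-5)*(-4))/392 - 458/¼ = (180 + 720 - 45 - 180)*(1/392) - 458*4 = 675*(1/392) - 1832 = 675/392 - 1832 = -717469/392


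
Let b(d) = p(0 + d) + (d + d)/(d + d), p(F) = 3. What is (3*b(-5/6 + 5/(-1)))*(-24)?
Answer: -288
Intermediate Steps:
b(d) = 4 (b(d) = 3 + (d + d)/(d + d) = 3 + (2*d)/((2*d)) = 3 + (2*d)*(1/(2*d)) = 3 + 1 = 4)
(3*b(-5/6 + 5/(-1)))*(-24) = (3*4)*(-24) = 12*(-24) = -288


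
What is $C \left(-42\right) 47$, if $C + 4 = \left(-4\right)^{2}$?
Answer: $-23688$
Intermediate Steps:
$C = 12$ ($C = -4 + \left(-4\right)^{2} = -4 + 16 = 12$)
$C \left(-42\right) 47 = 12 \left(-42\right) 47 = \left(-504\right) 47 = -23688$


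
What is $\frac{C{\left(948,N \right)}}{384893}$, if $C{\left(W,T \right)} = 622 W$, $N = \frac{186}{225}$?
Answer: $\frac{589656}{384893} \approx 1.532$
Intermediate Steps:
$N = \frac{62}{75}$ ($N = 186 \cdot \frac{1}{225} = \frac{62}{75} \approx 0.82667$)
$\frac{C{\left(948,N \right)}}{384893} = \frac{622 \cdot 948}{384893} = 589656 \cdot \frac{1}{384893} = \frac{589656}{384893}$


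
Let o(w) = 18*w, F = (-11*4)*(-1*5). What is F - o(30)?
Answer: -320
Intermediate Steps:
F = 220 (F = -44*(-5) = 220)
F - o(30) = 220 - 18*30 = 220 - 1*540 = 220 - 540 = -320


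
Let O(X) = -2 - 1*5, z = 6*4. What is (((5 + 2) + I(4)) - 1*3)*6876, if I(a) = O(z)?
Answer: -20628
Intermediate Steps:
z = 24
O(X) = -7 (O(X) = -2 - 5 = -7)
I(a) = -7
(((5 + 2) + I(4)) - 1*3)*6876 = (((5 + 2) - 7) - 1*3)*6876 = ((7 - 7) - 3)*6876 = (0 - 3)*6876 = -3*6876 = -20628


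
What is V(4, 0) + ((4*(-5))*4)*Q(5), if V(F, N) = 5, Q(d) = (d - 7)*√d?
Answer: 5 + 160*√5 ≈ 362.77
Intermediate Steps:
Q(d) = √d*(-7 + d) (Q(d) = (-7 + d)*√d = √d*(-7 + d))
V(4, 0) + ((4*(-5))*4)*Q(5) = 5 + ((4*(-5))*4)*(√5*(-7 + 5)) = 5 + (-20*4)*(√5*(-2)) = 5 - (-160)*√5 = 5 + 160*√5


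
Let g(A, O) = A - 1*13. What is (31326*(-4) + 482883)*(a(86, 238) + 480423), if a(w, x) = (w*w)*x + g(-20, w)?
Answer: 801205095402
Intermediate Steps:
g(A, O) = -13 + A (g(A, O) = A - 13 = -13 + A)
a(w, x) = -33 + x*w**2 (a(w, x) = (w*w)*x + (-13 - 20) = w**2*x - 33 = x*w**2 - 33 = -33 + x*w**2)
(31326*(-4) + 482883)*(a(86, 238) + 480423) = (31326*(-4) + 482883)*((-33 + 238*86**2) + 480423) = (-125304 + 482883)*((-33 + 238*7396) + 480423) = 357579*((-33 + 1760248) + 480423) = 357579*(1760215 + 480423) = 357579*2240638 = 801205095402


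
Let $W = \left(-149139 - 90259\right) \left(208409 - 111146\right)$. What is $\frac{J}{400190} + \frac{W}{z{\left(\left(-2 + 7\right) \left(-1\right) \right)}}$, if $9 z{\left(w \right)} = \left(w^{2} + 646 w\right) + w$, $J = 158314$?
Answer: $\frac{13062968963444}{200095} \approx 6.5284 \cdot 10^{7}$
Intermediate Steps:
$W = -23284567674$ ($W = \left(-239398\right) 97263 = -23284567674$)
$z{\left(w \right)} = \frac{w^{2}}{9} + \frac{647 w}{9}$ ($z{\left(w \right)} = \frac{\left(w^{2} + 646 w\right) + w}{9} = \frac{w^{2} + 647 w}{9} = \frac{w^{2}}{9} + \frac{647 w}{9}$)
$\frac{J}{400190} + \frac{W}{z{\left(\left(-2 + 7\right) \left(-1\right) \right)}} = \frac{158314}{400190} - \frac{23284567674}{\frac{1}{9} \left(-2 + 7\right) \left(-1\right) \left(647 + \left(-2 + 7\right) \left(-1\right)\right)} = 158314 \cdot \frac{1}{400190} - \frac{23284567674}{\frac{1}{9} \cdot 5 \left(-1\right) \left(647 + 5 \left(-1\right)\right)} = \frac{79157}{200095} - \frac{23284567674}{\frac{1}{9} \left(-5\right) \left(647 - 5\right)} = \frac{79157}{200095} - \frac{23284567674}{\frac{1}{9} \left(-5\right) 642} = \frac{79157}{200095} - \frac{23284567674}{- \frac{1070}{3}} = \frac{79157}{200095} - - \frac{326419173}{5} = \frac{79157}{200095} + \frac{326419173}{5} = \frac{13062968963444}{200095}$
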